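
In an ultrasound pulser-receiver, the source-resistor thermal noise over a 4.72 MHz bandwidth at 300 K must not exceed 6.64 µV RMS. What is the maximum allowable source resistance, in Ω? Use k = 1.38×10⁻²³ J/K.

564 Ω

Johnson–Nyquist: V_n = √(4kTRB) ⇒ R = V_n² / (4kTB)
4kTB = 4 × 1.38×10⁻²³ × 300 × 4.72×10⁶ = 7.82×10⁻¹⁴
R = (6.64×10⁻⁶)² / 7.82×10⁻¹⁴ = 5.64×10² Ω = 564 Ω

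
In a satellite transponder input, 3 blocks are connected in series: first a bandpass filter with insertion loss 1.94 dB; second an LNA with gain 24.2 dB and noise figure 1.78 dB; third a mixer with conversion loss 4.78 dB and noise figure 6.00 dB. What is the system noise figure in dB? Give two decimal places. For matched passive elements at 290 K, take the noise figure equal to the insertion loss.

3.75 dB

Convert to linear (a loss of L dB is a gain of −L dB): F_i = 10^(NF_i/10), G_i = 10^(G_i,dB/10)
  Stage 1: F_1 = 10^(1.94/10) = 1.563, G_1 = 10^(−1.94/10) = 0.6397
  Stage 2: F_2 = 10^(1.78/10) = 1.507, G_2 = 10^(24.2/10) = 263.0
  Stage 3: F_3 = 10^(6.00/10) = 3.981, G_3 = 10^(−4.78/10) = 0.3327
Friis cascade:
  F = 1.563 + (1.507 − 1)/0.6397 + (3.981 − 1)/168.3 = 2.373
NF = 10 log₁₀(2.373) = 3.75 dB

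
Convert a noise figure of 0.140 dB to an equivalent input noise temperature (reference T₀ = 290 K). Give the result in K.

9.50 K

F = 10^(0.140/10) = 1.03276
T_e = (F − 1)·T₀ = (1.03276 − 1) × 290 = 9.50 K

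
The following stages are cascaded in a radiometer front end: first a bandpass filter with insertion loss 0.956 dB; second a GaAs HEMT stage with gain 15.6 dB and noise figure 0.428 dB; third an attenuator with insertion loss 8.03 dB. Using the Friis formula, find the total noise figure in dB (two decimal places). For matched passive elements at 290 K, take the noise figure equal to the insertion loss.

Convert to linear (a loss of L dB is a gain of −L dB): F_i = 10^(NF_i/10), G_i = 10^(G_i,dB/10)
  Stage 1: F_1 = 10^(0.956/10) = 1.246, G_1 = 10^(−0.956/10) = 0.8024
  Stage 2: F_2 = 10^(0.428/10) = 1.104, G_2 = 10^(15.6/10) = 36.31
  Stage 3: F_3 = 10^(8.03/10) = 6.353, G_3 = 10^(−8.03/10) = 0.1574
Friis cascade:
  F = 1.246 + (1.104 − 1)/0.8024 + (6.353 − 1)/29.13 = 1.559
NF = 10 log₁₀(1.559) = 1.93 dB

1.93 dB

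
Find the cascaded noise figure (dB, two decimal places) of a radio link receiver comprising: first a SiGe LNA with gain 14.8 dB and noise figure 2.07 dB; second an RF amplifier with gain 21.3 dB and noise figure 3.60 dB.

Convert to linear (a loss of L dB is a gain of −L dB): F_i = 10^(NF_i/10), G_i = 10^(G_i,dB/10)
  Stage 1: F_1 = 10^(2.07/10) = 1.611, G_1 = 10^(14.8/10) = 30.20
  Stage 2: F_2 = 10^(3.60/10) = 2.291, G_2 = 10^(21.3/10) = 134.9
Friis cascade:
  F = 1.611 + (2.291 − 1)/30.20 = 1.653
NF = 10 log₁₀(1.653) = 2.18 dB

2.18 dB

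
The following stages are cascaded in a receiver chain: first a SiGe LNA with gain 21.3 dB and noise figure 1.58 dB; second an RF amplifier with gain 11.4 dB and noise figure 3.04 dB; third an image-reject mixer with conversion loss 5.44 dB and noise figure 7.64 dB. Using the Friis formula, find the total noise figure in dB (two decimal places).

Convert to linear (a loss of L dB is a gain of −L dB): F_i = 10^(NF_i/10), G_i = 10^(G_i,dB/10)
  Stage 1: F_1 = 10^(1.58/10) = 1.439, G_1 = 10^(21.3/10) = 134.9
  Stage 2: F_2 = 10^(3.04/10) = 2.014, G_2 = 10^(11.4/10) = 13.80
  Stage 3: F_3 = 10^(7.64/10) = 5.808, G_3 = 10^(−5.44/10) = 0.2858
Friis cascade:
  F = 1.439 + (2.014 − 1)/134.9 + (5.808 − 1)/1862 = 1.449
NF = 10 log₁₀(1.449) = 1.61 dB

1.61 dB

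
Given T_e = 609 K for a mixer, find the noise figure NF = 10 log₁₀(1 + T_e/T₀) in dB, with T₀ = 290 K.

F = 1 + T_e/T₀ = 1 + 609/290 = 3.1
NF = 10 log₁₀(3.1) = 4.91 dB

4.91 dB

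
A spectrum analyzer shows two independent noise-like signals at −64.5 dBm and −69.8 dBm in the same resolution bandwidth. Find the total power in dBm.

Convert to linear, add, convert back:
P₁ = 3.55×10⁻¹⁰ W, P₂ = 1.05×10⁻¹⁰ W
P_tot = 4.60×10⁻¹⁰ W → 10 log₁₀(P_tot / 10⁻³) = −63.4 dBm

−63.4 dBm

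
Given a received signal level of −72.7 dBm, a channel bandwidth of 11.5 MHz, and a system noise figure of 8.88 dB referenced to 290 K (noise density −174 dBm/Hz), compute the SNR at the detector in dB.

Noise floor: N = −174 + 10 log₁₀(B) + NF
10 log₁₀(1.15×10⁷) = 70.61 dB
N = −174 + 70.61 + 8.88 = −94.51 dBm
SNR = P_sig − N = −72.7 − (−94.51) = 21.81 dB → 21.8 dB

21.8 dB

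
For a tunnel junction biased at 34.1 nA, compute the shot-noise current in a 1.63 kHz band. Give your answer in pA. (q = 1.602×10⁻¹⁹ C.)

I_n = √(2qI·B)
2qI·B = 2 × 1.602×10⁻¹⁹ × 3.41×10⁻⁸ × 1.63×10³ = 1.78×10⁻²³ A²
I_n = √(1.78×10⁻²³) = 4.22×10⁻¹² A = 4.22 pA

4.22 pA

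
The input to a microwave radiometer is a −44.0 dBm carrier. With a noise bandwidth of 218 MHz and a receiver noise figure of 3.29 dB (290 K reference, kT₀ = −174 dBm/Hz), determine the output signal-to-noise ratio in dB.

43.3 dB

Noise floor: N = −174 + 10 log₁₀(B) + NF
10 log₁₀(2.18×10⁸) = 83.38 dB
N = −174 + 83.38 + 3.29 = −87.33 dBm
SNR = P_sig − N = −44.0 − (−87.33) = 43.33 dB → 43.3 dB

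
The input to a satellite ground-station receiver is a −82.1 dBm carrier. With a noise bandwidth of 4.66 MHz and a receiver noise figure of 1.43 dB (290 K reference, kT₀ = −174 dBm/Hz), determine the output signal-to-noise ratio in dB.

Noise floor: N = −174 + 10 log₁₀(B) + NF
10 log₁₀(4.66×10⁶) = 66.68 dB
N = −174 + 66.68 + 1.43 = −105.89 dBm
SNR = P_sig − N = −82.1 − (−105.89) = 23.79 dB → 23.8 dB

23.8 dB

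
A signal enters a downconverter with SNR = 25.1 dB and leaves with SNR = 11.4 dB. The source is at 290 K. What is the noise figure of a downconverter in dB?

13.7 dB

NF (dB) = SNR_in(dB) − SNR_out(dB) when the source is at T₀
NF = 25.1 − 11.4 = 13.7 dB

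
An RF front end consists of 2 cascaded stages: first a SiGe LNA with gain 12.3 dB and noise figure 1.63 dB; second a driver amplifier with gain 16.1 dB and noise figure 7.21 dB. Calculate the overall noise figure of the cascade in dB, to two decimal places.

2.32 dB

Convert to linear (a loss of L dB is a gain of −L dB): F_i = 10^(NF_i/10), G_i = 10^(G_i,dB/10)
  Stage 1: F_1 = 10^(1.63/10) = 1.455, G_1 = 10^(12.3/10) = 16.98
  Stage 2: F_2 = 10^(7.21/10) = 5.260, G_2 = 10^(16.1/10) = 40.74
Friis cascade:
  F = 1.455 + (5.260 − 1)/16.98 = 1.706
NF = 10 log₁₀(1.706) = 2.32 dB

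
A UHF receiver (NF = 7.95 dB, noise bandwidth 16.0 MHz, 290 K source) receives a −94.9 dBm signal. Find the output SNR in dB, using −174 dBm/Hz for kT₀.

−0.9 dB

Noise floor: N = −174 + 10 log₁₀(B) + NF
10 log₁₀(1.60×10⁷) = 72.04 dB
N = −174 + 72.04 + 7.95 = −94.01 dBm
SNR = P_sig − N = −94.9 − (−94.01) = −0.89 dB → −0.9 dB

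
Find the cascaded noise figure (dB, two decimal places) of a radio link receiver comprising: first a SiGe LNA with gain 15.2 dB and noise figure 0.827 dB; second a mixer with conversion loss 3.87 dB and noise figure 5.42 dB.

Convert to linear (a loss of L dB is a gain of −L dB): F_i = 10^(NF_i/10), G_i = 10^(G_i,dB/10)
  Stage 1: F_1 = 10^(0.827/10) = 1.210, G_1 = 10^(15.2/10) = 33.11
  Stage 2: F_2 = 10^(5.42/10) = 3.483, G_2 = 10^(−3.87/10) = 0.4102
Friis cascade:
  F = 1.210 + (3.483 − 1)/33.11 = 1.285
NF = 10 log₁₀(1.285) = 1.09 dB

1.09 dB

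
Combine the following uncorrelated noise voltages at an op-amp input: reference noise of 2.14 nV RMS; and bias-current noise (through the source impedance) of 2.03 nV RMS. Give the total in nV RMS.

Uncorrelated sources add in power (mean-square): V_tot = √(ΣV_i²)
V_tot = √[(2.14×10⁻⁹)² + (2.03×10⁻⁹)²] = 2.95×10⁻⁹ V = 2.95 nV

2.95 nV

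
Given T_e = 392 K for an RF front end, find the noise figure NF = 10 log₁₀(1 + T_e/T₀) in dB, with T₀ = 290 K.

3.71 dB

F = 1 + T_e/T₀ = 1 + 392/290 = 2.35172
NF = 10 log₁₀(2.35172) = 3.71 dB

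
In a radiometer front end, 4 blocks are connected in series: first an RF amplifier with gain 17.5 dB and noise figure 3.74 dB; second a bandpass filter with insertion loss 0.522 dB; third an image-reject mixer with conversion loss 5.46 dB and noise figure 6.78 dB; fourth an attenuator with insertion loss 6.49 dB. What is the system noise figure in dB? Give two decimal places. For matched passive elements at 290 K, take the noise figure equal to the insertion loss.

4.29 dB

Convert to linear (a loss of L dB is a gain of −L dB): F_i = 10^(NF_i/10), G_i = 10^(G_i,dB/10)
  Stage 1: F_1 = 10^(3.74/10) = 2.366, G_1 = 10^(17.5/10) = 56.23
  Stage 2: F_2 = 10^(0.522/10) = 1.128, G_2 = 10^(−0.522/10) = 0.8867
  Stage 3: F_3 = 10^(6.78/10) = 4.764, G_3 = 10^(−5.46/10) = 0.2844
  Stage 4: F_4 = 10^(6.49/10) = 4.457, G_4 = 10^(−6.49/10) = 0.2244
Friis cascade:
  F = 2.366 + (1.128 − 1)/56.23 + (4.764 − 1)/49.87 + (4.457 − 1)/14.18 = 2.687
NF = 10 log₁₀(2.687) = 4.29 dB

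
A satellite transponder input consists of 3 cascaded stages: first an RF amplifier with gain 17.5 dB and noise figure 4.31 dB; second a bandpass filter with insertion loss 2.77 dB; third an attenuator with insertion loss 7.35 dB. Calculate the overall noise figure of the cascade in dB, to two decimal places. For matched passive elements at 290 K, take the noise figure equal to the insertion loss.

Convert to linear (a loss of L dB is a gain of −L dB): F_i = 10^(NF_i/10), G_i = 10^(G_i,dB/10)
  Stage 1: F_1 = 10^(4.31/10) = 2.698, G_1 = 10^(17.5/10) = 56.23
  Stage 2: F_2 = 10^(2.77/10) = 1.892, G_2 = 10^(−2.77/10) = 0.5284
  Stage 3: F_3 = 10^(7.35/10) = 5.433, G_3 = 10^(−7.35/10) = 0.1841
Friis cascade:
  F = 2.698 + (1.892 − 1)/56.23 + (5.433 − 1)/29.72 = 2.863
NF = 10 log₁₀(2.863) = 4.57 dB

4.57 dB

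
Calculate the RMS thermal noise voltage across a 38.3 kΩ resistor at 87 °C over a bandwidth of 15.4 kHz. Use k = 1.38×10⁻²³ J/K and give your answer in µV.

T = 87 °C + 273.15 = 360.15 K
V_n = √(4kTRB)
4kTRB = 4 × 1.38×10⁻²³ × 360.15 × 3.83×10⁴ × 1.54×10⁴ = 1.17×10⁻¹¹ V²
V_n = √(1.17×10⁻¹¹) = 3.42×10⁻⁶ V = 3.42 µV

3.42 µV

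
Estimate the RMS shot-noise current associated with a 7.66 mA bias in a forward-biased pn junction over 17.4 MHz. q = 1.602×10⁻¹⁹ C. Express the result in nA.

207 nA

I_n = √(2qI·B)
2qI·B = 2 × 1.602×10⁻¹⁹ × 7.66×10⁻³ × 1.74×10⁷ = 4.27×10⁻¹⁴ A²
I_n = √(4.27×10⁻¹⁴) = 2.07×10⁻⁷ A = 207 nA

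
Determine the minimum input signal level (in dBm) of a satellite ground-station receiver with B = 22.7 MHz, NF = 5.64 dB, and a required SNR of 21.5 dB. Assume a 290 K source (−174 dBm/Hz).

Sensitivity = −174 + 10 log₁₀(B) + NF + SNR_min
= −174 + 73.56 + 5.64 + 21.5
= −73.30 dBm → −73.3 dBm

−73.3 dBm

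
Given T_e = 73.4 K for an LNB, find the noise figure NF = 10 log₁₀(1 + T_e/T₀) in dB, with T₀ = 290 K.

0.980 dB

F = 1 + T_e/T₀ = 1 + 73.4/290 = 1.2531
NF = 10 log₁₀(1.2531) = 0.980 dB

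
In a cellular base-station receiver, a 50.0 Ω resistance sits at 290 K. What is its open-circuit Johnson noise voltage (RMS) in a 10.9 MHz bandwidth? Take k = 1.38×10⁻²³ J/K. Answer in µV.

V_n = √(4kTRB)
4kTRB = 4 × 1.38×10⁻²³ × 290 × 5.00×10¹ × 1.09×10⁷ = 8.72×10⁻¹² V²
V_n = √(8.72×10⁻¹²) = 2.95×10⁻⁶ V = 2.95 µV

2.95 µV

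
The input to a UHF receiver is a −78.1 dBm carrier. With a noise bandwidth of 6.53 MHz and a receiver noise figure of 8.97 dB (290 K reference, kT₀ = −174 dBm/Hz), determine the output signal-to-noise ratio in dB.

18.8 dB

Noise floor: N = −174 + 10 log₁₀(B) + NF
10 log₁₀(6.53×10⁶) = 68.15 dB
N = −174 + 68.15 + 8.97 = −96.88 dBm
SNR = P_sig − N = −78.1 − (−96.88) = 18.78 dB → 18.8 dB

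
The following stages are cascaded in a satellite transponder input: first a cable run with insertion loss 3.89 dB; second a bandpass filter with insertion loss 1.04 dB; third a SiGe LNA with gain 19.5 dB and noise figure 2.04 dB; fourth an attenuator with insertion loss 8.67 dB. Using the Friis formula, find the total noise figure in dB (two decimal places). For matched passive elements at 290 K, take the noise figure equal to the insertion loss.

7.16 dB

Convert to linear (a loss of L dB is a gain of −L dB): F_i = 10^(NF_i/10), G_i = 10^(G_i,dB/10)
  Stage 1: F_1 = 10^(3.89/10) = 2.449, G_1 = 10^(−3.89/10) = 0.4083
  Stage 2: F_2 = 10^(1.04/10) = 1.271, G_2 = 10^(−1.04/10) = 0.7870
  Stage 3: F_3 = 10^(2.04/10) = 1.600, G_3 = 10^(19.5/10) = 89.13
  Stage 4: F_4 = 10^(8.67/10) = 7.362, G_4 = 10^(−8.67/10) = 0.1358
Friis cascade:
  F = 2.449 + (1.271 − 1)/0.4083 + (1.600 − 1)/0.3214 + (7.362 − 1)/28.64 = 5.199
NF = 10 log₁₀(5.199) = 7.16 dB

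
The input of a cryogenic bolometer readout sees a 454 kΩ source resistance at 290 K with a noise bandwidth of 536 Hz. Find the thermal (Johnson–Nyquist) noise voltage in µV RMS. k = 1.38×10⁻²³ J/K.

V_n = √(4kTRB)
4kTRB = 4 × 1.38×10⁻²³ × 290 × 4.54×10⁵ × 5.36×10² = 3.90×10⁻¹² V²
V_n = √(3.90×10⁻¹²) = 1.97×10⁻⁶ V = 1.97 µV

1.97 µV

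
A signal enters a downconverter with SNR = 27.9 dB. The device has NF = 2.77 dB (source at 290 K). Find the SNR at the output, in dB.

25.13 dB

By definition F = SNR_in/SNR_out, so in dB: SNR_out = SNR_in − NF
SNR_out = 27.9 − 2.77 = 25.13 dB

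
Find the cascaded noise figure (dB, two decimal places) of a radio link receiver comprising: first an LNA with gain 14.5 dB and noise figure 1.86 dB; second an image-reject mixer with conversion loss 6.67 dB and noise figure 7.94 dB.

2.36 dB

Convert to linear (a loss of L dB is a gain of −L dB): F_i = 10^(NF_i/10), G_i = 10^(G_i,dB/10)
  Stage 1: F_1 = 10^(1.86/10) = 1.535, G_1 = 10^(14.5/10) = 28.18
  Stage 2: F_2 = 10^(7.94/10) = 6.223, G_2 = 10^(−6.67/10) = 0.2153
Friis cascade:
  F = 1.535 + (6.223 − 1)/28.18 = 1.720
NF = 10 log₁₀(1.720) = 2.36 dB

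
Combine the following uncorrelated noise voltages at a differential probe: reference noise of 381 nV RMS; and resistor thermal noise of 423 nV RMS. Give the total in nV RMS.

569 nV

Uncorrelated sources add in power (mean-square): V_tot = √(ΣV_i²)
V_tot = √[(3.81×10⁻⁷)² + (4.23×10⁻⁷)²] = 5.69×10⁻⁷ V = 569 nV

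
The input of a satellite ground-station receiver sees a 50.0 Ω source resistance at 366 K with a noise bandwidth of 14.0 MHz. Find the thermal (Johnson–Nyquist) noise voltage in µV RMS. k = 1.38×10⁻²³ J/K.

3.76 µV

V_n = √(4kTRB)
4kTRB = 4 × 1.38×10⁻²³ × 366 × 5.00×10¹ × 1.40×10⁷ = 1.41×10⁻¹¹ V²
V_n = √(1.41×10⁻¹¹) = 3.76×10⁻⁶ V = 3.76 µV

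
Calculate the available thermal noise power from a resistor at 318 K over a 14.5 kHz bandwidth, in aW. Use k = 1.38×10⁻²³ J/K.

63.6 aW

P_n = kTB = 1.38×10⁻²³ × 318 × 1.45×10⁴ = 6.36×10⁻¹⁷ W = 63.6 aW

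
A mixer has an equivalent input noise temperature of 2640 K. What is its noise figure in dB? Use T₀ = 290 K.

F = 1 + T_e/T₀ = 1 + 2640/290 = 10.1034
NF = 10 log₁₀(10.1034) = 10.04 dB

10.04 dB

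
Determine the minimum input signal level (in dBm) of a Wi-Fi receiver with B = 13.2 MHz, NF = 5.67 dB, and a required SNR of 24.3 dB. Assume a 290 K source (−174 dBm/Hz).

−72.8 dBm

Sensitivity = −174 + 10 log₁₀(B) + NF + SNR_min
= −174 + 71.21 + 5.67 + 24.3
= −72.82 dBm → −72.8 dBm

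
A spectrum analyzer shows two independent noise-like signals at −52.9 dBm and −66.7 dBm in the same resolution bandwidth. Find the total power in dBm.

Convert to linear, add, convert back:
P₁ = 5.13×10⁻⁹ W, P₂ = 2.14×10⁻¹⁰ W
P_tot = 5.34×10⁻⁹ W → 10 log₁₀(P_tot / 10⁻³) = −52.7 dBm

−52.7 dBm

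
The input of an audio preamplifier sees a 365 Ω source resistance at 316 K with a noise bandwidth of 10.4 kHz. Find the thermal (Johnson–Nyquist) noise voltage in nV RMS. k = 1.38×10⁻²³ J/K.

V_n = √(4kTRB)
4kTRB = 4 × 1.38×10⁻²³ × 316 × 3.65×10² × 1.04×10⁴ = 6.62×10⁻¹⁴ V²
V_n = √(6.62×10⁻¹⁴) = 2.57×10⁻⁷ V = 257 nV

257 nV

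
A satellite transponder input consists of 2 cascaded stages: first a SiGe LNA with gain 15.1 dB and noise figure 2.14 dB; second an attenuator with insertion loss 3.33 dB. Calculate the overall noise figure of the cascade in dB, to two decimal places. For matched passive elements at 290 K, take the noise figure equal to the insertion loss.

2.23 dB

Convert to linear (a loss of L dB is a gain of −L dB): F_i = 10^(NF_i/10), G_i = 10^(G_i,dB/10)
  Stage 1: F_1 = 10^(2.14/10) = 1.637, G_1 = 10^(15.1/10) = 32.36
  Stage 2: F_2 = 10^(3.33/10) = 2.153, G_2 = 10^(−3.33/10) = 0.4645
Friis cascade:
  F = 1.637 + (2.153 − 1)/32.36 = 1.672
NF = 10 log₁₀(1.672) = 2.23 dB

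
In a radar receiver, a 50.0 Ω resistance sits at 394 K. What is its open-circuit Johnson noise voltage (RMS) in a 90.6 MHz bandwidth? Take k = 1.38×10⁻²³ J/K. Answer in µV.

V_n = √(4kTRB)
4kTRB = 4 × 1.38×10⁻²³ × 394 × 5.00×10¹ × 9.06×10⁷ = 9.85×10⁻¹¹ V²
V_n = √(9.85×10⁻¹¹) = 9.93×10⁻⁶ V = 9.93 µV

9.93 µV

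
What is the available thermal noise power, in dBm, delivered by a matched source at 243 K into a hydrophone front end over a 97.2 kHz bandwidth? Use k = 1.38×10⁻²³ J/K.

P_n = kTB = 1.38×10⁻²³ × 243 × 9.72×10⁴ = 3.26×10⁻¹⁶ W
In dBm: 10 log₁₀(3.26×10⁻¹⁶ / 10⁻³) = −124.9 dBm

−124.9 dBm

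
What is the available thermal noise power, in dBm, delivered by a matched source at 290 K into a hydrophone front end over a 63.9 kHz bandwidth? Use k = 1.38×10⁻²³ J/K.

−125.9 dBm

P_n = kTB = 1.38×10⁻²³ × 290 × 6.39×10⁴ = 2.56×10⁻¹⁶ W
In dBm: 10 log₁₀(2.56×10⁻¹⁶ / 10⁻³) = −125.9 dBm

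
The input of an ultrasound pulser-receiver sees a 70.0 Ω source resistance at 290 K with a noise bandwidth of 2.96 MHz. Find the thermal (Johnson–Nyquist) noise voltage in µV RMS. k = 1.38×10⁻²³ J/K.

1.82 µV

V_n = √(4kTRB)
4kTRB = 4 × 1.38×10⁻²³ × 290 × 7.00×10¹ × 2.96×10⁶ = 3.32×10⁻¹² V²
V_n = √(3.32×10⁻¹²) = 1.82×10⁻⁶ V = 1.82 µV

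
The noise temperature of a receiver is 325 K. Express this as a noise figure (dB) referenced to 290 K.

3.26 dB

F = 1 + T_e/T₀ = 1 + 325/290 = 2.12069
NF = 10 log₁₀(2.12069) = 3.26 dB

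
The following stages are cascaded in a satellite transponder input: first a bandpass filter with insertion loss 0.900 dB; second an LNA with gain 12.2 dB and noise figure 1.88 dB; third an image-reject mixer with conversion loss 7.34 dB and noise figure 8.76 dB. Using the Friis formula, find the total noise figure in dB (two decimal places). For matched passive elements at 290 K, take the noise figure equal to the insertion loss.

Convert to linear (a loss of L dB is a gain of −L dB): F_i = 10^(NF_i/10), G_i = 10^(G_i,dB/10)
  Stage 1: F_1 = 10^(0.900/10) = 1.230, G_1 = 10^(−0.900/10) = 0.8128
  Stage 2: F_2 = 10^(1.88/10) = 1.542, G_2 = 10^(12.2/10) = 16.60
  Stage 3: F_3 = 10^(8.76/10) = 7.516, G_3 = 10^(−7.34/10) = 0.1845
Friis cascade:
  F = 1.230 + (1.542 − 1)/0.8128 + (7.516 − 1)/13.49 = 2.380
NF = 10 log₁₀(2.380) = 3.77 dB

3.77 dB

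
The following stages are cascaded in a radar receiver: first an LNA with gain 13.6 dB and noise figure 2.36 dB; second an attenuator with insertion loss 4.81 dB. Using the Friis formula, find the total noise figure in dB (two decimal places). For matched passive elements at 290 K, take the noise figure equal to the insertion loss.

2.58 dB

Convert to linear (a loss of L dB is a gain of −L dB): F_i = 10^(NF_i/10), G_i = 10^(G_i,dB/10)
  Stage 1: F_1 = 10^(2.36/10) = 1.722, G_1 = 10^(13.6/10) = 22.91
  Stage 2: F_2 = 10^(4.81/10) = 3.027, G_2 = 10^(−4.81/10) = 0.3304
Friis cascade:
  F = 1.722 + (3.027 − 1)/22.91 = 1.810
NF = 10 log₁₀(1.810) = 2.58 dB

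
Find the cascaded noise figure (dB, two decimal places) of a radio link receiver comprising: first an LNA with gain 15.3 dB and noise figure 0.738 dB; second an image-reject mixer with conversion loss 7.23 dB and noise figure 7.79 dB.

1.25 dB

Convert to linear (a loss of L dB is a gain of −L dB): F_i = 10^(NF_i/10), G_i = 10^(G_i,dB/10)
  Stage 1: F_1 = 10^(0.738/10) = 1.185, G_1 = 10^(15.3/10) = 33.88
  Stage 2: F_2 = 10^(7.79/10) = 6.012, G_2 = 10^(−7.23/10) = 0.1892
Friis cascade:
  F = 1.185 + (6.012 − 1)/33.88 = 1.333
NF = 10 log₁₀(1.333) = 1.25 dB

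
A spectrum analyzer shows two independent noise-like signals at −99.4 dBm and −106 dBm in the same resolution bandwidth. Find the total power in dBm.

−98.5 dBm

Convert to linear, add, convert back:
P₁ = 1.15×10⁻¹³ W, P₂ = 2.51×10⁻¹⁴ W
P_tot = 1.40×10⁻¹³ W → 10 log₁₀(P_tot / 10⁻³) = −98.5 dBm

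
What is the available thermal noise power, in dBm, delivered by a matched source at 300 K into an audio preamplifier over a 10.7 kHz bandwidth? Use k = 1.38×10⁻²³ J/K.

−133.5 dBm

P_n = kTB = 1.38×10⁻²³ × 300 × 1.07×10⁴ = 4.43×10⁻¹⁷ W
In dBm: 10 log₁₀(4.43×10⁻¹⁷ / 10⁻³) = −133.5 dBm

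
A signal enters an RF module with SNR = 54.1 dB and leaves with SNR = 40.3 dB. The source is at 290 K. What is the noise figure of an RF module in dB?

13.8 dB

NF (dB) = SNR_in(dB) − SNR_out(dB) when the source is at T₀
NF = 54.1 − 40.3 = 13.8 dB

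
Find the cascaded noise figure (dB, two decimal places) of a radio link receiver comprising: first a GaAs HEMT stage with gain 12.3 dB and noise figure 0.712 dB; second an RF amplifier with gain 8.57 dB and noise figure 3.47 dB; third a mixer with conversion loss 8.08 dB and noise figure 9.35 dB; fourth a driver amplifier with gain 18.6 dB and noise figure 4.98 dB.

Convert to linear (a loss of L dB is a gain of −L dB): F_i = 10^(NF_i/10), G_i = 10^(G_i,dB/10)
  Stage 1: F_1 = 10^(0.712/10) = 1.178, G_1 = 10^(12.3/10) = 16.98
  Stage 2: F_2 = 10^(3.47/10) = 2.223, G_2 = 10^(8.57/10) = 7.194
  Stage 3: F_3 = 10^(9.35/10) = 8.610, G_3 = 10^(−8.08/10) = 0.1556
  Stage 4: F_4 = 10^(4.98/10) = 3.148, G_4 = 10^(18.6/10) = 72.44
Friis cascade:
  F = 1.178 + (2.223 − 1)/16.98 + (8.610 − 1)/122.2 + (3.148 − 1)/19.01 = 1.425
NF = 10 log₁₀(1.425) = 1.54 dB

1.54 dB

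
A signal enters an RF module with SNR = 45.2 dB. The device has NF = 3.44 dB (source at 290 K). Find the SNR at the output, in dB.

41.76 dB

By definition F = SNR_in/SNR_out, so in dB: SNR_out = SNR_in − NF
SNR_out = 45.2 − 3.44 = 41.76 dB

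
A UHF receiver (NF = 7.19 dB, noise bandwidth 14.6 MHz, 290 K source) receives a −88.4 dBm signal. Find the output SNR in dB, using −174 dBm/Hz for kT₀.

Noise floor: N = −174 + 10 log₁₀(B) + NF
10 log₁₀(1.46×10⁷) = 71.64 dB
N = −174 + 71.64 + 7.19 = −95.17 dBm
SNR = P_sig − N = −88.4 − (−95.17) = 6.77 dB → 6.8 dB

6.8 dB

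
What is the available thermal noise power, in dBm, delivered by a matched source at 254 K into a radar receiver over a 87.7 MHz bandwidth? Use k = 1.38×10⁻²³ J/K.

−95.1 dBm

P_n = kTB = 1.38×10⁻²³ × 254 × 8.77×10⁷ = 3.07×10⁻¹³ W
In dBm: 10 log₁₀(3.07×10⁻¹³ / 10⁻³) = −95.1 dBm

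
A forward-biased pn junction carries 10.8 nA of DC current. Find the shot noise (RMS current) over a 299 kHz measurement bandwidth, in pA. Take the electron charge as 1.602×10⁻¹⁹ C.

I_n = √(2qI·B)
2qI·B = 2 × 1.602×10⁻¹⁹ × 1.08×10⁻⁸ × 2.99×10⁵ = 1.03×10⁻²¹ A²
I_n = √(1.03×10⁻²¹) = 3.22×10⁻¹¹ A = 32.2 pA

32.2 pA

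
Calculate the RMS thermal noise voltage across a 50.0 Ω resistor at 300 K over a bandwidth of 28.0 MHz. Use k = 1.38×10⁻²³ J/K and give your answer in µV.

4.81 µV

V_n = √(4kTRB)
4kTRB = 4 × 1.38×10⁻²³ × 300 × 5.00×10¹ × 2.80×10⁷ = 2.32×10⁻¹¹ V²
V_n = √(2.32×10⁻¹¹) = 4.81×10⁻⁶ V = 4.81 µV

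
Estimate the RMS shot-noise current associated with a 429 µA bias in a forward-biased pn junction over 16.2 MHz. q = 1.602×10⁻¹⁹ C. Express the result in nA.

I_n = √(2qI·B)
2qI·B = 2 × 1.602×10⁻¹⁹ × 4.29×10⁻⁴ × 1.62×10⁷ = 2.23×10⁻¹⁵ A²
I_n = √(2.23×10⁻¹⁵) = 4.72×10⁻⁸ A = 47.2 nA

47.2 nA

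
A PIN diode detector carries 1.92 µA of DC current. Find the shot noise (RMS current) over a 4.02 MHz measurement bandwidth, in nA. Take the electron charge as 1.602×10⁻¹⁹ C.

1.57 nA

I_n = √(2qI·B)
2qI·B = 2 × 1.602×10⁻¹⁹ × 1.92×10⁻⁶ × 4.02×10⁶ = 2.47×10⁻¹⁸ A²
I_n = √(2.47×10⁻¹⁸) = 1.57×10⁻⁹ A = 1.57 nA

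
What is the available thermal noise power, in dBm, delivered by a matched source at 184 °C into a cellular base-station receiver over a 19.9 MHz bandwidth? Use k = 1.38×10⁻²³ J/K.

−99.0 dBm

T = 184 °C + 273.15 = 457.15 K
P_n = kTB = 1.38×10⁻²³ × 457.15 × 1.99×10⁷ = 1.26×10⁻¹³ W
In dBm: 10 log₁₀(1.26×10⁻¹³ / 10⁻³) = −99.0 dBm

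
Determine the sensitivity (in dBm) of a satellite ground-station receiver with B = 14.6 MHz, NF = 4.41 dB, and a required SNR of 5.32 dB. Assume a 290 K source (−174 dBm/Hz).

Sensitivity = −174 + 10 log₁₀(B) + NF + SNR_min
= −174 + 71.64 + 4.41 + 5.32
= −92.63 dBm → −92.6 dBm

−92.6 dBm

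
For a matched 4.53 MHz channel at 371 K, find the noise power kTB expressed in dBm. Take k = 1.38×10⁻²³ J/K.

P_n = kTB = 1.38×10⁻²³ × 371 × 4.53×10⁶ = 2.32×10⁻¹⁴ W
In dBm: 10 log₁₀(2.32×10⁻¹⁴ / 10⁻³) = −106.3 dBm

−106.3 dBm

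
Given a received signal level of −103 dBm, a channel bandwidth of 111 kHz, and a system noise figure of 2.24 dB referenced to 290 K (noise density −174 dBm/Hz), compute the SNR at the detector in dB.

Noise floor: N = −174 + 10 log₁₀(B) + NF
10 log₁₀(1.11×10⁵) = 50.45 dB
N = −174 + 50.45 + 2.24 = −121.31 dBm
SNR = P_sig − N = −103 − (−121.31) = 18.31 dB → 18.3 dB

18.3 dB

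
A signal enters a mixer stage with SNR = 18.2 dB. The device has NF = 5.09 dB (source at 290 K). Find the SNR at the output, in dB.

By definition F = SNR_in/SNR_out, so in dB: SNR_out = SNR_in − NF
SNR_out = 18.2 − 5.09 = 13.11 dB

13.11 dB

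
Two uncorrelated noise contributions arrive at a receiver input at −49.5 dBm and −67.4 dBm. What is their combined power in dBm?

−49.4 dBm

Convert to linear, add, convert back:
P₁ = 1.12×10⁻⁸ W, P₂ = 1.82×10⁻¹⁰ W
P_tot = 1.14×10⁻⁸ W → 10 log₁₀(P_tot / 10⁻³) = −49.4 dBm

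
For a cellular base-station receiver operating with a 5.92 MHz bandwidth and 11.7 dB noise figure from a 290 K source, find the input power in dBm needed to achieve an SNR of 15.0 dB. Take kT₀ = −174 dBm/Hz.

−79.6 dBm

Sensitivity = −174 + 10 log₁₀(B) + NF + SNR_min
= −174 + 67.72 + 11.7 + 15.0
= −79.58 dBm → −79.6 dBm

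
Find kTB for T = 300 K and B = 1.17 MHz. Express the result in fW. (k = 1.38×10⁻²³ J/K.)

P_n = kTB = 1.38×10⁻²³ × 300 × 1.17×10⁶ = 4.84×10⁻¹⁵ W = 4.84 fW

4.84 fW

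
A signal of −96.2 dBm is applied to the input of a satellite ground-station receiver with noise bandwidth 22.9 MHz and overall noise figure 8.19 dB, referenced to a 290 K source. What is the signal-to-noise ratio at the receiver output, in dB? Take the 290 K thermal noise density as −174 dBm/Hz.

−4.0 dB

Noise floor: N = −174 + 10 log₁₀(B) + NF
10 log₁₀(2.29×10⁷) = 73.6 dB
N = −174 + 73.6 + 8.19 = −92.21 dBm
SNR = P_sig − N = −96.2 − (−92.21) = −3.99 dB → −4.0 dB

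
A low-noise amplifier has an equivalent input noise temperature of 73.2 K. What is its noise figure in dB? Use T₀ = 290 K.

F = 1 + T_e/T₀ = 1 + 73.2/290 = 1.25241
NF = 10 log₁₀(1.25241) = 0.977 dB

0.977 dB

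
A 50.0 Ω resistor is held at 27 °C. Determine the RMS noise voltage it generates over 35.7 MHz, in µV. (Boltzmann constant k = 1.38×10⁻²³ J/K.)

T = 27 °C + 273.15 = 300.15 K
V_n = √(4kTRB)
4kTRB = 4 × 1.38×10⁻²³ × 300.15 × 5.00×10¹ × 3.57×10⁷ = 2.96×10⁻¹¹ V²
V_n = √(2.96×10⁻¹¹) = 5.44×10⁻⁶ V = 5.44 µV

5.44 µV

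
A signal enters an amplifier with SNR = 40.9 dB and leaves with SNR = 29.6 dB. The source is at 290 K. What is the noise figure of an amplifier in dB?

11.3 dB

NF (dB) = SNR_in(dB) − SNR_out(dB) when the source is at T₀
NF = 40.9 − 29.6 = 11.3 dB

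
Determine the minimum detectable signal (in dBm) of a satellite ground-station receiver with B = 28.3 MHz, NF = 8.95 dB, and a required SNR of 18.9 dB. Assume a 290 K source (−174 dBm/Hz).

−71.6 dBm

Sensitivity = −174 + 10 log₁₀(B) + NF + SNR_min
= −174 + 74.52 + 8.95 + 18.9
= −71.63 dBm → −71.6 dBm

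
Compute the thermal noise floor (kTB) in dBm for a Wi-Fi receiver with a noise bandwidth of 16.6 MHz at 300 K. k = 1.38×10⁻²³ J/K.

−101.6 dBm

P_n = kTB = 1.38×10⁻²³ × 300 × 1.66×10⁷ = 6.87×10⁻¹⁴ W
In dBm: 10 log₁₀(6.87×10⁻¹⁴ / 10⁻³) = −101.6 dBm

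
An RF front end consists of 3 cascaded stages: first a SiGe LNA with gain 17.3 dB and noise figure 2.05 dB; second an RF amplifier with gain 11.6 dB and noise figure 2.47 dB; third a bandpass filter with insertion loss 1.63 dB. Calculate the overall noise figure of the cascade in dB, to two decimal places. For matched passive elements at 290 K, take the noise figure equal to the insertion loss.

Convert to linear (a loss of L dB is a gain of −L dB): F_i = 10^(NF_i/10), G_i = 10^(G_i,dB/10)
  Stage 1: F_1 = 10^(2.05/10) = 1.603, G_1 = 10^(17.3/10) = 53.70
  Stage 2: F_2 = 10^(2.47/10) = 1.766, G_2 = 10^(11.6/10) = 14.45
  Stage 3: F_3 = 10^(1.63/10) = 1.455, G_3 = 10^(−1.63/10) = 0.6871
Friis cascade:
  F = 1.603 + (1.766 − 1)/53.70 + (1.455 − 1)/776.2 = 1.618
NF = 10 log₁₀(1.618) = 2.09 dB

2.09 dB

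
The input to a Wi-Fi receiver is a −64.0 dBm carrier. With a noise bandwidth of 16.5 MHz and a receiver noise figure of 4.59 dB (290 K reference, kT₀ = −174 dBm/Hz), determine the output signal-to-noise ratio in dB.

33.2 dB

Noise floor: N = −174 + 10 log₁₀(B) + NF
10 log₁₀(1.65×10⁷) = 72.17 dB
N = −174 + 72.17 + 4.59 = −97.24 dBm
SNR = P_sig − N = −64.0 − (−97.24) = 33.24 dB → 33.2 dB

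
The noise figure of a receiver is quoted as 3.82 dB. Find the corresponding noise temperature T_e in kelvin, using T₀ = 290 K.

F = 10^(3.82/10) = 2.40991
T_e = (F − 1)·T₀ = (2.40991 − 1) × 290 = 409 K

409 K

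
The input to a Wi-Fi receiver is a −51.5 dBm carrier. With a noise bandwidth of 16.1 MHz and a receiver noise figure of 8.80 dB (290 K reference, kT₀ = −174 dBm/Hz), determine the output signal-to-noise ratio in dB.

41.6 dB

Noise floor: N = −174 + 10 log₁₀(B) + NF
10 log₁₀(1.61×10⁷) = 72.07 dB
N = −174 + 72.07 + 8.80 = −93.13 dBm
SNR = P_sig − N = −51.5 − (−93.13) = 41.63 dB → 41.6 dB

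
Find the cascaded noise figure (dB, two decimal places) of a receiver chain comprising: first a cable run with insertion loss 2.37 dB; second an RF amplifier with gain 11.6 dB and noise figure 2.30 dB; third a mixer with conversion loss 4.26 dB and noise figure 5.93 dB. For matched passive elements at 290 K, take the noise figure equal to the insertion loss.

Convert to linear (a loss of L dB is a gain of −L dB): F_i = 10^(NF_i/10), G_i = 10^(G_i,dB/10)
  Stage 1: F_1 = 10^(2.37/10) = 1.726, G_1 = 10^(−2.37/10) = 0.5794
  Stage 2: F_2 = 10^(2.30/10) = 1.698, G_2 = 10^(11.6/10) = 14.45
  Stage 3: F_3 = 10^(5.93/10) = 3.917, G_3 = 10^(−4.26/10) = 0.3750
Friis cascade:
  F = 1.726 + (1.698 − 1)/0.5794 + (3.917 − 1)/8.375 = 3.279
NF = 10 log₁₀(3.279) = 5.16 dB

5.16 dB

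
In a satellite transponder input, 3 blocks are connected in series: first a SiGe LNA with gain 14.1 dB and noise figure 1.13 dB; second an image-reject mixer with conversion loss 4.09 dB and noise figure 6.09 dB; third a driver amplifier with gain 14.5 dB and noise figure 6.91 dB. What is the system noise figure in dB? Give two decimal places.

Convert to linear (a loss of L dB is a gain of −L dB): F_i = 10^(NF_i/10), G_i = 10^(G_i,dB/10)
  Stage 1: F_1 = 10^(1.13/10) = 1.297, G_1 = 10^(14.1/10) = 25.70
  Stage 2: F_2 = 10^(6.09/10) = 4.064, G_2 = 10^(−4.09/10) = 0.3899
  Stage 3: F_3 = 10^(6.91/10) = 4.909, G_3 = 10^(14.5/10) = 28.18
Friis cascade:
  F = 1.297 + (4.064 − 1)/25.70 + (4.909 − 1)/10.02 = 1.806
NF = 10 log₁₀(1.806) = 2.57 dB

2.57 dB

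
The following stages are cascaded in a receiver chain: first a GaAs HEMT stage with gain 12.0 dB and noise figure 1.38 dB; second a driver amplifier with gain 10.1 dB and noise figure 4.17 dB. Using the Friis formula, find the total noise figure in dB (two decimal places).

Convert to linear (a loss of L dB is a gain of −L dB): F_i = 10^(NF_i/10), G_i = 10^(G_i,dB/10)
  Stage 1: F_1 = 10^(1.38/10) = 1.374, G_1 = 10^(12.0/10) = 15.85
  Stage 2: F_2 = 10^(4.17/10) = 2.612, G_2 = 10^(10.1/10) = 10.23
Friis cascade:
  F = 1.374 + (2.612 − 1)/15.85 = 1.476
NF = 10 log₁₀(1.476) = 1.69 dB

1.69 dB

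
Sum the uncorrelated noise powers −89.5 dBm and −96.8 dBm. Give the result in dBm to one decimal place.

−88.8 dBm

Convert to linear, add, convert back:
P₁ = 1.12×10⁻¹² W, P₂ = 2.09×10⁻¹³ W
P_tot = 1.33×10⁻¹² W → 10 log₁₀(P_tot / 10⁻³) = −88.8 dBm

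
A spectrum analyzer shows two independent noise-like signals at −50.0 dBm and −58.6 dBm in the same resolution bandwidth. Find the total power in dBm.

−49.4 dBm

Convert to linear, add, convert back:
P₁ = 1.00×10⁻⁸ W, P₂ = 1.38×10⁻⁹ W
P_tot = 1.14×10⁻⁸ W → 10 log₁₀(P_tot / 10⁻³) = −49.4 dBm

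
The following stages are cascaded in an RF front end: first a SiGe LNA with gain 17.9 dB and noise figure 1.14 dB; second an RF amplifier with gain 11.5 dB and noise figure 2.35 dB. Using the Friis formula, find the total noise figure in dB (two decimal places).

1.18 dB

Convert to linear (a loss of L dB is a gain of −L dB): F_i = 10^(NF_i/10), G_i = 10^(G_i,dB/10)
  Stage 1: F_1 = 10^(1.14/10) = 1.300, G_1 = 10^(17.9/10) = 61.66
  Stage 2: F_2 = 10^(2.35/10) = 1.718, G_2 = 10^(11.5/10) = 14.13
Friis cascade:
  F = 1.300 + (1.718 − 1)/61.66 = 1.312
NF = 10 log₁₀(1.312) = 1.18 dB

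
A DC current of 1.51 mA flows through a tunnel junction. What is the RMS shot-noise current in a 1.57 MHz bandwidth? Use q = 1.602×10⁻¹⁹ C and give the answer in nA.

27.6 nA

I_n = √(2qI·B)
2qI·B = 2 × 1.602×10⁻¹⁹ × 1.51×10⁻³ × 1.57×10⁶ = 7.60×10⁻¹⁶ A²
I_n = √(7.60×10⁻¹⁶) = 2.76×10⁻⁸ A = 27.6 nA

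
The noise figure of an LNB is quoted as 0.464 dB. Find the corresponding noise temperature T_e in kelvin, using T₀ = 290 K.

F = 10^(0.464/10) = 1.11276
T_e = (F − 1)·T₀ = (1.11276 − 1) × 290 = 32.7 K

32.7 K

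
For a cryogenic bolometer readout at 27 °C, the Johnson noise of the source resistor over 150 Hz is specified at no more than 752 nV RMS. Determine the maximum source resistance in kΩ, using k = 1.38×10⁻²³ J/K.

228 kΩ

T = 27 °C + 273.15 = 300.15 K
Johnson–Nyquist: V_n = √(4kTRB) ⇒ R = V_n² / (4kTB)
4kTB = 4 × 1.38×10⁻²³ × 300.15 × 1.50×10² = 2.49×10⁻¹⁸
R = (7.52×10⁻⁷)² / 2.49×10⁻¹⁸ = 2.28×10⁵ Ω = 228 kΩ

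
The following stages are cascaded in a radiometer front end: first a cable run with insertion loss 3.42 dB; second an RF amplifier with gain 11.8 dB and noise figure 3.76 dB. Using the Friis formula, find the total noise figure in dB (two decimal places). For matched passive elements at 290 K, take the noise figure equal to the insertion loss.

7.18 dB

Convert to linear (a loss of L dB is a gain of −L dB): F_i = 10^(NF_i/10), G_i = 10^(G_i,dB/10)
  Stage 1: F_1 = 10^(3.42/10) = 2.198, G_1 = 10^(−3.42/10) = 0.4550
  Stage 2: F_2 = 10^(3.76/10) = 2.377, G_2 = 10^(11.8/10) = 15.14
Friis cascade:
  F = 2.198 + (2.377 − 1)/0.4550 = 5.224
NF = 10 log₁₀(5.224) = 7.18 dB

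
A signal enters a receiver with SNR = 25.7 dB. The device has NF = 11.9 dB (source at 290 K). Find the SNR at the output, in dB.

By definition F = SNR_in/SNR_out, so in dB: SNR_out = SNR_in − NF
SNR_out = 25.7 − 11.9 = 13.8 dB

13.8 dB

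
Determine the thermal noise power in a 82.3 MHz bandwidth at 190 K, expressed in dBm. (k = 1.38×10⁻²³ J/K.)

P_n = kTB = 1.38×10⁻²³ × 190 × 8.23×10⁷ = 2.16×10⁻¹³ W
In dBm: 10 log₁₀(2.16×10⁻¹³ / 10⁻³) = −96.7 dBm

−96.7 dBm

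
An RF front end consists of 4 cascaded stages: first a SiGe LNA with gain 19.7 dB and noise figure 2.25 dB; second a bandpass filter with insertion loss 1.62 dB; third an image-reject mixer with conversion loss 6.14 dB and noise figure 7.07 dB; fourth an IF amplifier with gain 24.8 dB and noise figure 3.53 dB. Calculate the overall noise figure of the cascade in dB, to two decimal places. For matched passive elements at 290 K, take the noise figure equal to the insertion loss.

Convert to linear (a loss of L dB is a gain of −L dB): F_i = 10^(NF_i/10), G_i = 10^(G_i,dB/10)
  Stage 1: F_1 = 10^(2.25/10) = 1.679, G_1 = 10^(19.7/10) = 93.33
  Stage 2: F_2 = 10^(1.62/10) = 1.452, G_2 = 10^(−1.62/10) = 0.6887
  Stage 3: F_3 = 10^(7.07/10) = 5.093, G_3 = 10^(−6.14/10) = 0.2432
  Stage 4: F_4 = 10^(3.53/10) = 2.254, G_4 = 10^(24.8/10) = 302.0
Friis cascade:
  F = 1.679 + (1.452 − 1)/93.33 + (5.093 − 1)/64.27 + (2.254 − 1)/15.63 = 1.828
NF = 10 log₁₀(1.828) = 2.62 dB

2.62 dB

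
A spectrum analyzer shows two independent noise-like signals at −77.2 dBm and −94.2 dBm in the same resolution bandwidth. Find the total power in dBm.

−77.1 dBm

Convert to linear, add, convert back:
P₁ = 1.91×10⁻¹¹ W, P₂ = 3.80×10⁻¹³ W
P_tot = 1.94×10⁻¹¹ W → 10 log₁₀(P_tot / 10⁻³) = −77.1 dBm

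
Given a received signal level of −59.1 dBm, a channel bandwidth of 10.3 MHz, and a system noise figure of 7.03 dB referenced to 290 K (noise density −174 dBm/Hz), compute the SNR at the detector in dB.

Noise floor: N = −174 + 10 log₁₀(B) + NF
10 log₁₀(1.03×10⁷) = 70.13 dB
N = −174 + 70.13 + 7.03 = −96.84 dBm
SNR = P_sig − N = −59.1 − (−96.84) = 37.74 dB → 37.7 dB

37.7 dB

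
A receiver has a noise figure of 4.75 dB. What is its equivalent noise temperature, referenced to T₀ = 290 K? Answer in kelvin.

576 K

F = 10^(4.75/10) = 2.98538
T_e = (F − 1)·T₀ = (2.98538 − 1) × 290 = 576 K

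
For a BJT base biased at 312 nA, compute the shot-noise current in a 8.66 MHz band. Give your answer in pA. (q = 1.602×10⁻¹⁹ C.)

930 pA

I_n = √(2qI·B)
2qI·B = 2 × 1.602×10⁻¹⁹ × 3.12×10⁻⁷ × 8.66×10⁶ = 8.66×10⁻¹⁹ A²
I_n = √(8.66×10⁻¹⁹) = 9.30×10⁻¹⁰ A = 930 pA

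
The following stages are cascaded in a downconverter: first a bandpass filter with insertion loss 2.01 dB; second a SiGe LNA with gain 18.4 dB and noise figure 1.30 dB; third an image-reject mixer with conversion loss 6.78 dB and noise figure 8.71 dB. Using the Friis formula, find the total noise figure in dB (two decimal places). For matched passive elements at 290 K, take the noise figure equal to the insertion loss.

3.60 dB

Convert to linear (a loss of L dB is a gain of −L dB): F_i = 10^(NF_i/10), G_i = 10^(G_i,dB/10)
  Stage 1: F_1 = 10^(2.01/10) = 1.589, G_1 = 10^(−2.01/10) = 0.6295
  Stage 2: F_2 = 10^(1.30/10) = 1.349, G_2 = 10^(18.4/10) = 69.18
  Stage 3: F_3 = 10^(8.71/10) = 7.430, G_3 = 10^(−6.78/10) = 0.2099
Friis cascade:
  F = 1.589 + (1.349 − 1)/0.6295 + (7.430 − 1)/43.55 = 2.291
NF = 10 log₁₀(2.291) = 3.60 dB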